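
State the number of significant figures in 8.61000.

8.61000: trailing zeros after a decimal point are significant.

6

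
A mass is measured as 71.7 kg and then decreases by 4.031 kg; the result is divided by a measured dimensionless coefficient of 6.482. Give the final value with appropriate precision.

71.7 kg − 4.031 kg = 67.669 kg; the difference is limited to 1 decimal place (3 s.f.).
Carrying full precision, 67.669 ÷ 6.482 = 10.439524838… kg; 6.482 has 4 s.f., so the result keeps min(3, 4) = 3 s.f.
Rounded to 3 significant figures: 10.4 kg.

10.4 kg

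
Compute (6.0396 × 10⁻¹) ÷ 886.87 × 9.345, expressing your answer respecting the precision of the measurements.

0.006364

(6.0396 × 10⁻¹) ÷ 886.87 × 9.345 = 0.0063639611217…
Multiplication/division keeps the fewest significant figures: 6.0396 × 10⁻¹ → 5 s.f., 886.87 → 5 s.f., 9.345 → 4 s.f.; limit is 4.
Rounded to 4 significant figures: 0.006364.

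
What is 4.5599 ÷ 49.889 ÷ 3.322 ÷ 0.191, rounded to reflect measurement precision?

0.144

4.5599 ÷ 49.889 ÷ 3.322 ÷ 0.191 = 0.144051413581…
Multiplication/division keeps the fewest significant figures: 4.5599 → 5 s.f., 49.889 → 5 s.f., 3.322 → 4 s.f., 0.191 → 3 s.f.; limit is 3.
Rounded to 3 significant figures: 0.144.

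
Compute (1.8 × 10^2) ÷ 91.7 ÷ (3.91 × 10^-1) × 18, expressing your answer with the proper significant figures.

9.0 × 10^1

(1.8 × 10^2) ÷ 91.7 ÷ (3.91 × 10^-1) × 18 = 90.3647220588…
Multiplication/division keeps the fewest significant figures: 1.8 × 10^2 → 2 s.f., 91.7 → 3 s.f., 3.91 × 10^-1 → 3 s.f., 18 → 2 s.f.; limit is 2.
Rounded to 2 significant figures: 9.0 × 10^1.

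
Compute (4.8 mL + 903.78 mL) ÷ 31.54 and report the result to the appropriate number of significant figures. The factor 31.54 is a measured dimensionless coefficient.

28.81 mL

4.8 mL + 903.78 mL = 908.58 mL; the sum is limited to 1 decimal place (4 s.f.).
Carrying full precision, 908.58 ÷ 31.54 = 28.8072289157… mL; 31.54 has 4 s.f., so the result keeps min(4, 4) = 4 s.f.
Rounded to 4 significant figures: 28.81 mL.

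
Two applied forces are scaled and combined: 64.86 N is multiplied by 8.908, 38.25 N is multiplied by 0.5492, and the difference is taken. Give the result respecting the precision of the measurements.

556.8 N

64.86 × 8.908 = 577.77288 → 577.8 N (4 s.f., last digit at the 10^-1 place).
38.25 × 0.5492 = 21.0069 → 21.01 N (4 s.f., last digit at the 10^-2 place).
Difference: 556.76598 N; keep the coarser place, 10^-1.
Result: 556.8 N.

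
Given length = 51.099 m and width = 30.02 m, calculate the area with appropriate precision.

area = 51.099 m × 30.02 m = 1533.99198 m².
51.099 has 5 significant figures; 30.02 has 4.
Division/multiplication keeps the fewest: 4 significant figures.
Rounded: 1534 m².

1534 m²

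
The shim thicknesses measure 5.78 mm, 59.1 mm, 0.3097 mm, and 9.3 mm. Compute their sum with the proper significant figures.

74.5 mm

5.78 mm + 59.1 mm + 0.3097 mm + 9.3 mm = 74.4897 mm.
Addition/subtraction keeps the fewest decimal places: 5.78 → 2 decimal places, 59.1 → 1 decimal place, 0.3097 → 4 decimal places, 9.3 → 1 decimal place; limit is 1.
Rounded to 1 decimal place: 74.5 mm.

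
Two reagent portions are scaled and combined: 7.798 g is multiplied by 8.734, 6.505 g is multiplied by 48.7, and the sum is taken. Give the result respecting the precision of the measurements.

385 g

7.798 × 8.734 = 68.107732 → 68.11 g (4 s.f., last digit at the 10^-2 place).
6.505 × 48.7 = 316.7935 → 317 g (3 s.f., last digit at the 10^0 place).
Sum: 384.901232 g; keep the coarser place, 10^0.
Result: 385 g.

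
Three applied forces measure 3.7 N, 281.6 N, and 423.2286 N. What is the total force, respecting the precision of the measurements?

3.7 N + 281.6 N + 423.2286 N = 708.5286 N.
Addition/subtraction keeps the fewest decimal places: 3.7 → 1 decimal place, 281.6 → 1 decimal place, 423.2286 → 4 decimal places; limit is 1.
Rounded to 1 decimal place: 708.5 N.

708.5 N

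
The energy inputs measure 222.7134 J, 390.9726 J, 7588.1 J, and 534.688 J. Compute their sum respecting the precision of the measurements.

222.7134 J + 390.9726 J + 7588.1 J + 534.688 J = 8736.4740 J.
Addition/subtraction keeps the fewest decimal places: 222.7134 → 4 decimal places, 390.9726 → 4 decimal places, 7588.1 → 1 decimal place, 534.688 → 3 decimal places; limit is 1.
Rounded to 1 decimal place: 8736.5 J.

8736.5 J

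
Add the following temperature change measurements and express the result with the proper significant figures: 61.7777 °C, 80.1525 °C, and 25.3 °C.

61.7777 °C + 80.1525 °C + 25.3 °C = 167.2302 °C.
Addition/subtraction keeps the fewest decimal places: 61.7777 → 4 decimal places, 80.1525 → 4 decimal places, 25.3 → 1 decimal place; limit is 1.
Rounded to 1 decimal place: 167.2 °C.

167.2 °C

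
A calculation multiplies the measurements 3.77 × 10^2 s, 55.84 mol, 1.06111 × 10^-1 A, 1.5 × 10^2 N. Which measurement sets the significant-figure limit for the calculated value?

1.5 × 10^2 N

3.77 × 10^2 s → 3 s.f.; 55.84 mol → 4 s.f.; 1.06111 × 10^-1 A → 6 s.f.; 1.5 × 10^2 N → 2 s.f.
The fewest is 2 significant figures, from 1.5 × 10^2 N.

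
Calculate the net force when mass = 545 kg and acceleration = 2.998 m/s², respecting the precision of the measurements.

1.63 × 10^3 N

net force = 545 kg × 2.998 m/s² = 1633.91 N.
545 has 3 significant figures; 2.998 has 4.
Division/multiplication keeps the fewest: 3 significant figures.
Rounded: 1.63 × 10^3 N.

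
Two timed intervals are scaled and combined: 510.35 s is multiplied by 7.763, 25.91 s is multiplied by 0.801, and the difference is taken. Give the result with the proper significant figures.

3.941 × 10³ s

510.35 × 7.763 = 3961.84705 → 3962 s (4 s.f., last digit at the 10^0 place).
25.91 × 0.801 = 20.75391 → 20.8 s (3 s.f., last digit at the 10^-1 place).
Difference: 3941.09314 s; keep the coarser place, 10^0.
Result: 3.941 × 10³ s.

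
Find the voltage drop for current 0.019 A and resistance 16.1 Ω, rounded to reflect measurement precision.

0.31 V

voltage drop = 0.019 A × 16.1 Ω = 0.3059 V.
0.019 has 2 significant figures; 16.1 has 3.
Division/multiplication keeps the fewest: 2 significant figures.
Rounded: 0.31 V.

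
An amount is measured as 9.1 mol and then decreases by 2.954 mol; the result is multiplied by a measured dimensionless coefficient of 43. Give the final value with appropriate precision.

9.1 mol − 2.954 mol = 6.146 mol; the difference is limited to 1 decimal place (2 s.f.).
Carrying full precision, 6.146 × 43 = 264.278 mol; 43 has 2 s.f., so the result keeps min(2, 2) = 2 s.f.
Rounded to 2 significant figures: 2.6 × 10² mol.

2.6 × 10² mol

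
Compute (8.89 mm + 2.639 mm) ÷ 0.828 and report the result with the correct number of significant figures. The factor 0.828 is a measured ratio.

13.9 mm

8.89 mm + 2.639 mm = 11.529 mm; the sum is limited to 2 decimal places (4 s.f.).
Carrying full precision, 11.529 ÷ 0.828 = 13.9239130435… mm; 0.828 has 3 s.f., so the result keeps min(4, 3) = 3 s.f.
Rounded to 3 significant figures: 13.9 mm.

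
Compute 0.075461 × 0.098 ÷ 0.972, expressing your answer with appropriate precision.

0.0076

0.075461 × 0.098 ÷ 0.972 = 0.00760820781893…
Multiplication/division keeps the fewest significant figures: 0.075461 → 5 s.f., 0.098 → 2 s.f., 0.972 → 3 s.f.; limit is 2.
Rounded to 2 significant figures: 0.0076.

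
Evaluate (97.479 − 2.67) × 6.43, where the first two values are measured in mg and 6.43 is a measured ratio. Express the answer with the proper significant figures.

97.479 mg − 2.67 mg = 94.809 mg; the difference is limited to 2 decimal places (4 s.f.).
Carrying full precision, 94.809 × 6.43 = 609.62187 mg; 6.43 has 3 s.f., so the result keeps min(4, 3) = 3 s.f.
Rounded to 3 significant figures: 610. mg.

610. mg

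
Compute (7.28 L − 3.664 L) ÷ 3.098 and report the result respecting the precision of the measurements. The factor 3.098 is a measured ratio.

7.28 L − 3.664 L = 3.616 L; the difference is limited to 2 decimal places (3 s.f.).
Carrying full precision, 3.616 ÷ 3.098 = 1.16720464816… L; 3.098 has 4 s.f., so the result keeps min(3, 4) = 3 s.f.
Rounded to 3 significant figures: 1.17 L.

1.17 L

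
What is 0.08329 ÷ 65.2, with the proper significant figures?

0.08329 ÷ 65.2 = 0.00127745398773…
Multiplication/division keeps the fewest significant figures: 0.08329 → 4 s.f., 65.2 → 3 s.f.; limit is 3.
Rounded to 3 significant figures: 0.00128.

0.00128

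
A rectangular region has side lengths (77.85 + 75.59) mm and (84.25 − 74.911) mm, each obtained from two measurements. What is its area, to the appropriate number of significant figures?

77.85 + 75.59 = 153.44, limited to 2 d.p. → 5 s.f.; 84.25 − 74.911 = 9.339, limited to 2 d.p. → 3 s.f.
Carrying full precision, 153.44 × 9.339 = 1432.97616; keep min(5, 3) = 3 s.f.
Rounded to 3 significant figures: 1.43 × 10³ mm².

1.43 × 10³ mm²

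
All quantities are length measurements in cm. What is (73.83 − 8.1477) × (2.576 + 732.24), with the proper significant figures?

73.83 − 8.1477 = 65.6823, limited to 2 d.p. → 4 s.f.; 2.576 + 732.24 = 734.816, limited to 2 d.p. → 5 s.f.
Carrying full precision, 65.6823 × 734.816 = 48264.4049568; keep min(4, 5) = 4 s.f.
Rounded to 4 significant figures: 4.826 × 10⁴ cm².

4.826 × 10⁴ cm²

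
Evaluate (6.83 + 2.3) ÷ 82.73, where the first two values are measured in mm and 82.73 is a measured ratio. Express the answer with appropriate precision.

6.83 mm + 2.3 mm = 9.13 mm; the sum is limited to 1 decimal place (2 s.f.).
Carrying full precision, 9.13 ÷ 82.73 = 0.110358999154… mm; 82.73 has 4 s.f., so the result keeps min(2, 4) = 2 s.f.
Rounded to 2 significant figures: 0.11 mm.

0.11 mm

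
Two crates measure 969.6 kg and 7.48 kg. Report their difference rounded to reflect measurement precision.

969.6 kg − 7.48 kg = 962.12 kg.
Addition/subtraction keeps the fewest decimal places: 969.6 → 1 decimal place, 7.48 → 2 decimal places; limit is 1.
Rounded to 1 decimal place: 962.1 kg.

962.1 kg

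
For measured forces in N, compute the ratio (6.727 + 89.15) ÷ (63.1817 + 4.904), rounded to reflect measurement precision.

1.408

6.727 + 89.15 = 95.877, limited to 2 d.p. → 4 s.f.; 63.1817 + 4.904 = 68.0857, limited to 3 d.p. → 5 s.f.
Carrying full precision, 95.877 ÷ 68.0857 = 1.40818115992…; keep min(4, 5) = 4 s.f.
Rounded to 4 significant figures: 1.408.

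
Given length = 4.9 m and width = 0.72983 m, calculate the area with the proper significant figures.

3.6 m²

area = 4.9 m × 0.72983 m = 3.576167 m².
4.9 has 2 significant figures; 0.72983 has 5.
Division/multiplication keeps the fewest: 2 significant figures.
Rounded: 3.6 m².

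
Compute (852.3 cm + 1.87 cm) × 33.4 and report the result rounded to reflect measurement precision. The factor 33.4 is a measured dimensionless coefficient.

2.85 × 10^4 cm

852.3 cm + 1.87 cm = 854.17 cm; the sum is limited to 1 decimal place (4 s.f.).
Carrying full precision, 854.17 × 33.4 = 28529.278 cm; 33.4 has 3 s.f., so the result keeps min(4, 3) = 3 s.f.
Rounded to 3 significant figures: 2.85 × 10^4 cm.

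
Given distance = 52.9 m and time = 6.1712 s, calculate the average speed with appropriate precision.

average speed = 52.9 m ÷ 6.1712 s = 8.57207674358… m/s.
52.9 has 3 significant figures; 6.1712 has 5.
Division/multiplication keeps the fewest: 3 significant figures.
Rounded: 8.57 m/s.

8.57 m/s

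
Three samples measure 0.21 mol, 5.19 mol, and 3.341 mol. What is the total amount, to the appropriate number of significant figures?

8.74 mol

0.21 mol + 5.19 mol + 3.341 mol = 8.741 mol.
Addition/subtraction keeps the fewest decimal places: 0.21 → 2 decimal places, 5.19 → 2 decimal places, 3.341 → 3 decimal places; limit is 2.
Rounded to 2 decimal places: 8.74 mol.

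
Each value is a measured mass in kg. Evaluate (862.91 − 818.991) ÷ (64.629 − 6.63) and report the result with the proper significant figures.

862.91 − 818.991 = 43.919, limited to 2 d.p. → 4 s.f.; 64.629 − 6.63 = 57.999, limited to 2 d.p. → 4 s.f.
Carrying full precision, 43.919 ÷ 57.999 = 0.757237193745…; keep min(4, 4) = 4 s.f.
Rounded to 4 significant figures: 0.7572.

0.7572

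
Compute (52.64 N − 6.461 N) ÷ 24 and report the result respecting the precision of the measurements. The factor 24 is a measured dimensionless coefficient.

1.9 N

52.64 N − 6.461 N = 46.179 N; the difference is limited to 2 decimal places (4 s.f.).
Carrying full precision, 46.179 ÷ 24 = 1.924125 N; 24 has 2 s.f., so the result keeps min(4, 2) = 2 s.f.
Rounded to 2 significant figures: 1.9 N.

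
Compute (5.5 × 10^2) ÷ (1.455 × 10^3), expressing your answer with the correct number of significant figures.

(5.5 × 10^2) ÷ (1.455 × 10^3) = 0.378006872852…
Multiplication/division keeps the fewest significant figures: 5.5 × 10^2 → 2 s.f., 1.455 × 10^3 → 4 s.f.; limit is 2.
Rounded to 2 significant figures: 0.38.

0.38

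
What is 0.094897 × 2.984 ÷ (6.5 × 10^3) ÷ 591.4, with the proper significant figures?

7.4 × 10^-8

0.094897 × 2.984 ÷ (6.5 × 10^3) ÷ 591.4 = 7.36642251762 × 10^-8…
Multiplication/division keeps the fewest significant figures: 0.094897 → 5 s.f., 2.984 → 4 s.f., 6.5 × 10^3 → 2 s.f., 591.4 → 4 s.f.; limit is 2.
Rounded to 2 significant figures: 7.4 × 10^-8.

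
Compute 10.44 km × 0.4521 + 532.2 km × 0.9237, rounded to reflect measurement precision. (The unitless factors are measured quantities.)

10.44 × 0.4521 = 4.719924 → 4.720 km (4 s.f., last digit at the 10^-3 place).
532.2 × 0.9237 = 491.59314 → 491.6 km (4 s.f., last digit at the 10^-1 place).
Sum: 496.313064 km; keep the coarser place, 10^-1.
Result: 496.3 km.

496.3 km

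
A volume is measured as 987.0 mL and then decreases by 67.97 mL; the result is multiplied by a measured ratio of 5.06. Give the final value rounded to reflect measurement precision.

987.0 mL − 67.97 mL = 919.03 mL; the difference is limited to 1 decimal place (4 s.f.).
Carrying full precision, 919.03 × 5.06 = 4650.2918 mL; 5.06 has 3 s.f., so the result keeps min(4, 3) = 3 s.f.
Rounded to 3 significant figures: 4.65 × 10^3 mL.

4.65 × 10^3 mL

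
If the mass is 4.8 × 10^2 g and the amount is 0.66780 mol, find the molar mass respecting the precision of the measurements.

7.2 × 10^2 g/mol

molar mass = 4.8 × 10^2 g ÷ 0.66780 mol = 718.778077269… g/mol.
4.8 × 10^2 has 2 significant figures; 0.66780 has 5.
Division/multiplication keeps the fewest: 2 significant figures.
Rounded: 7.2 × 10^2 g/mol.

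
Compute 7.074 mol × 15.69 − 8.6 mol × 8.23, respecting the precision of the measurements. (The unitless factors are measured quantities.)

4.0 × 10¹ mol

7.074 × 15.69 = 110.99106 → 111.0 mol (4 s.f., last digit at the 10^-1 place).
8.6 × 8.23 = 70.778 → 71 mol (2 s.f., last digit at the 10^0 place).
Difference: 40.21306 mol; keep the coarser place, 10^0.
Result: 4.0 × 10¹ mol.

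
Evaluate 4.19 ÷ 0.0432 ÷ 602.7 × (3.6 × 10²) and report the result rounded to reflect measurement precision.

4.19 ÷ 0.0432 ÷ 602.7 × (3.6 × 10²) = 57.9337426027…
Multiplication/division keeps the fewest significant figures: 4.19 → 3 s.f., 0.0432 → 3 s.f., 602.7 → 4 s.f., 3.6 × 10² → 2 s.f.; limit is 2.
Rounded to 2 significant figures: 58.

58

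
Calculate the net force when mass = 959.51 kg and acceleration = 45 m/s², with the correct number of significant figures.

net force = 959.51 kg × 45 m/s² = 43177.95 N.
959.51 has 5 significant figures; 45 has 2.
Division/multiplication keeps the fewest: 2 significant figures.
Rounded: 4.3 × 10⁴ N.

4.3 × 10⁴ N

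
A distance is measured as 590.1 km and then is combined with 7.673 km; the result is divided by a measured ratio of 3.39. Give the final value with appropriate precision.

176 km

590.1 km + 7.673 km = 597.773 km; the sum is limited to 1 decimal place (4 s.f.).
Carrying full precision, 597.773 ÷ 3.39 = 176.334218289… km; 3.39 has 3 s.f., so the result keeps min(4, 3) = 3 s.f.
Rounded to 3 significant figures: 176 km.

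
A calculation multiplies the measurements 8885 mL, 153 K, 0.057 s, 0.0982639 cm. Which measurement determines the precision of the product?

0.057 s

8885 mL → 4 s.f.; 153 K → 3 s.f.; 0.057 s → 2 s.f.; 0.0982639 cm → 6 s.f.
The fewest is 2 significant figures, from 0.057 s.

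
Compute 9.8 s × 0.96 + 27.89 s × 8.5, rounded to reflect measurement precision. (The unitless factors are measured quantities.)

2.5 × 10^2 s

9.8 × 0.96 = 9.408 → 9.4 s (2 s.f., last digit at the 10^-1 place).
27.89 × 8.5 = 237.065 → 2.4 × 10^2 s (2 s.f., last digit at the 10^1 place).
Sum: 246.473 s; keep the coarser place, 10^1.
Result: 2.5 × 10^2 s.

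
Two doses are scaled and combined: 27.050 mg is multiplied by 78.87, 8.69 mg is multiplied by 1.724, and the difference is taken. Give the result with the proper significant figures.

27.050 × 78.87 = 2133.4335 → 2133 mg (4 s.f., last digit at the 10^0 place).
8.69 × 1.724 = 14.98156 → 15.0 mg (3 s.f., last digit at the 10^-1 place).
Difference: 2118.45194 mg; keep the coarser place, 10^0.
Result: 2.118 × 10³ mg.

2.118 × 10³ mg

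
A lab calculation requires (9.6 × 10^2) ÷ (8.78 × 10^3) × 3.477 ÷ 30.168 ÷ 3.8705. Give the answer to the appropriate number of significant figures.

0.0033

(9.6 × 10^2) ÷ (8.78 × 10^3) × 3.477 ÷ 30.168 ÷ 3.8705 = 0.00325587570158…
Multiplication/division keeps the fewest significant figures: 9.6 × 10^2 → 2 s.f., 8.78 × 10^3 → 3 s.f., 3.477 → 4 s.f., 30.168 → 5 s.f., 3.8705 → 5 s.f.; limit is 2.
Rounded to 2 significant figures: 0.0033.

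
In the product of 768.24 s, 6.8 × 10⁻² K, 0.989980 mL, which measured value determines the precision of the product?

6.8 × 10⁻² K

768.24 s → 5 s.f.; 6.8 × 10⁻² K → 2 s.f.; 0.989980 mL → 6 s.f.
The fewest is 2 significant figures, from 6.8 × 10⁻² K.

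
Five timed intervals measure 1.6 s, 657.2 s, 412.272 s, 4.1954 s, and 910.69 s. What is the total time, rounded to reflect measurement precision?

1.6 s + 657.2 s + 412.272 s + 4.1954 s + 910.69 s = 1985.9574 s.
Addition/subtraction keeps the fewest decimal places: 1.6 → 1 decimal place, 657.2 → 1 decimal place, 412.272 → 3 decimal places, 4.1954 → 4 decimal places, 910.69 → 2 decimal places; limit is 1.
Rounded to 1 decimal place: 1986.0 s.

1986.0 s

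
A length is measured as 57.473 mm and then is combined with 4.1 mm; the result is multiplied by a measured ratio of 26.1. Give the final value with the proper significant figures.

57.473 mm + 4.1 mm = 61.573 mm; the sum is limited to 1 decimal place (3 s.f.).
Carrying full precision, 61.573 × 26.1 = 1607.0553 mm; 26.1 has 3 s.f., so the result keeps min(3, 3) = 3 s.f.
Rounded to 3 significant figures: 1.61 × 10^3 mm.

1.61 × 10^3 mm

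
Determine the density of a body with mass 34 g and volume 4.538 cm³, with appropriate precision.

density = 34 g ÷ 4.538 cm³ = 7.49228735126… g/cm³.
34 has 2 significant figures; 4.538 has 4.
Division/multiplication keeps the fewest: 2 significant figures.
Rounded: 7.5 g/cm³.

7.5 g/cm³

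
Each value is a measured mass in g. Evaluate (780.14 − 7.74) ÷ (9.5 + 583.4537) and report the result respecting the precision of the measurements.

1.303

780.14 − 7.74 = 772.40, limited to 2 d.p. → 5 s.f.; 9.5 + 583.4537 = 592.9537, limited to 1 d.p. → 4 s.f.
Carrying full precision, 772.40 ÷ 592.9537 = 1.30263121724…; keep min(5, 4) = 4 s.f.
Rounded to 4 significant figures: 1.303.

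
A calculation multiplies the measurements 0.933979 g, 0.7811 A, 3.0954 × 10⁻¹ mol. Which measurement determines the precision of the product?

0.933979 g → 6 s.f.; 0.7811 A → 4 s.f.; 3.0954 × 10⁻¹ mol → 5 s.f.
The fewest is 4 significant figures, from 0.7811 A.

0.7811 A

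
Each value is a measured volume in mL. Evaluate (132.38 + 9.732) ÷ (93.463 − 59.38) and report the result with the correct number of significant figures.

132.38 + 9.732 = 142.112, limited to 2 d.p. → 5 s.f.; 93.463 − 59.38 = 34.083, limited to 2 d.p. → 4 s.f.
Carrying full precision, 142.112 ÷ 34.083 = 4.16958601062…; keep min(5, 4) = 4 s.f.
Rounded to 4 significant figures: 4.170.

4.170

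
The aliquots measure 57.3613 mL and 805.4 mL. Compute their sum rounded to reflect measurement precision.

862.8 mL

57.3613 mL + 805.4 mL = 862.7613 mL.
Addition/subtraction keeps the fewest decimal places: 57.3613 → 4 decimal places, 805.4 → 1 decimal place; limit is 1.
Rounded to 1 decimal place: 862.8 mL.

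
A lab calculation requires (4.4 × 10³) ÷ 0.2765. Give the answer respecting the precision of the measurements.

(4.4 × 10³) ÷ 0.2765 = 15913.2007233…
Multiplication/division keeps the fewest significant figures: 4.4 × 10³ → 2 s.f., 0.2765 → 4 s.f.; limit is 2.
Rounded to 2 significant figures: 1.6 × 10⁴.

1.6 × 10⁴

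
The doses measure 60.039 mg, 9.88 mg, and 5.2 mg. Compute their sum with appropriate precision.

60.039 mg + 9.88 mg + 5.2 mg = 75.119 mg.
Addition/subtraction keeps the fewest decimal places: 60.039 → 3 decimal places, 9.88 → 2 decimal places, 5.2 → 1 decimal place; limit is 1.
Rounded to 1 decimal place: 75.1 mg.

75.1 mg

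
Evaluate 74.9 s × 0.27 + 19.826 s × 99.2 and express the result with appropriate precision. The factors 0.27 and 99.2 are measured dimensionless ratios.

1.99 × 10^3 s

74.9 × 0.27 = 20.223 → 2.0 × 10^1 s (2 s.f., last digit at the 10^0 place).
19.826 × 99.2 = 1966.7392 → 1.97 × 10^3 s (3 s.f., last digit at the 10^1 place).
Sum: 1986.9622 s; keep the coarser place, 10^1.
Result: 1.99 × 10^3 s.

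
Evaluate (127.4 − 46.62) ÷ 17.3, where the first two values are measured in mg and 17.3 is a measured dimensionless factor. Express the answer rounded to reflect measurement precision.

4.67 mg

127.4 mg − 46.62 mg = 80.78 mg; the difference is limited to 1 decimal place (3 s.f.).
Carrying full precision, 80.78 ÷ 17.3 = 4.66936416185… mg; 17.3 has 3 s.f., so the result keeps min(3, 3) = 3 s.f.
Rounded to 3 significant figures: 4.67 mg.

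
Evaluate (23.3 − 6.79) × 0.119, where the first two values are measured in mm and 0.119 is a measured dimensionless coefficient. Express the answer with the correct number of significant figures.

1.96 mm

23.3 mm − 6.79 mm = 16.51 mm; the difference is limited to 1 decimal place (3 s.f.).
Carrying full precision, 16.51 × 0.119 = 1.96469 mm; 0.119 has 3 s.f., so the result keeps min(3, 3) = 3 s.f.
Rounded to 3 significant figures: 1.96 mm.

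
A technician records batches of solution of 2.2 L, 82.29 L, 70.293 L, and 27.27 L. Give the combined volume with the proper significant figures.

182.1 L

2.2 L + 82.29 L + 70.293 L + 27.27 L = 182.053 L.
Addition/subtraction keeps the fewest decimal places: 2.2 → 1 decimal place, 82.29 → 2 decimal places, 70.293 → 3 decimal places, 27.27 → 2 decimal places; limit is 1.
Rounded to 1 decimal place: 182.1 L.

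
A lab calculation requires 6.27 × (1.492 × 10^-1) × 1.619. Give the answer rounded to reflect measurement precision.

6.27 × (1.492 × 10^-1) × 1.619 = 1.514548596
Multiplication/division keeps the fewest significant figures: 6.27 → 3 s.f., 1.492 × 10^-1 → 4 s.f., 1.619 → 4 s.f.; limit is 3.
Rounded to 3 significant figures: 1.51.

1.51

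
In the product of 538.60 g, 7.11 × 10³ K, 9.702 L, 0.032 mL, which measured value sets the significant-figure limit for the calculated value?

538.60 g → 5 s.f.; 7.11 × 10³ K → 3 s.f.; 9.702 L → 4 s.f.; 0.032 mL → 2 s.f.
The fewest is 2 significant figures, from 0.032 mL.

0.032 mL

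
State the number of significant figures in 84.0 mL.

84.0: trailing zeros after a decimal point are significant.

3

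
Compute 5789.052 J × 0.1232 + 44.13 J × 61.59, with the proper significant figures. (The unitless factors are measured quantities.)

3431 J

5789.052 × 0.1232 = 713.2112064 → 7.132 × 10² J (4 s.f., last digit at the 10^-1 place).
44.13 × 61.59 = 2717.9667 → 2718 J (4 s.f., last digit at the 10^0 place).
Sum: 3431.1779064 J; keep the coarser place, 10^0.
Result: 3431 J.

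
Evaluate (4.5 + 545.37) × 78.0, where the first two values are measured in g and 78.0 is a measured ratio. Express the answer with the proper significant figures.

4.29 × 10⁴ g

4.5 g + 545.37 g = 549.87 g; the sum is limited to 1 decimal place (4 s.f.).
Carrying full precision, 549.87 × 78.0 = 42889.86 g; 78.0 has 3 s.f., so the result keeps min(4, 3) = 3 s.f.
Rounded to 3 significant figures: 4.29 × 10⁴ g.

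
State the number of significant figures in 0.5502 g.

0.5502: leading zeros are not significant; zeros between nonzero digits are significant.

4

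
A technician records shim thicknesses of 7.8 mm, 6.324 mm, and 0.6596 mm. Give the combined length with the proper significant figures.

7.8 mm + 6.324 mm + 0.6596 mm = 14.7836 mm.
Addition/subtraction keeps the fewest decimal places: 7.8 → 1 decimal place, 6.324 → 3 decimal places, 0.6596 → 4 decimal places; limit is 1.
Rounded to 1 decimal place: 14.8 mm.

14.8 mm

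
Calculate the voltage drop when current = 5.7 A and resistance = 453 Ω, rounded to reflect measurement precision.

2.6 × 10³ V

voltage drop = 5.7 A × 453 Ω = 2582.1 V.
5.7 has 2 significant figures; 453 has 3.
Division/multiplication keeps the fewest: 2 significant figures.
Rounded: 2.6 × 10³ V.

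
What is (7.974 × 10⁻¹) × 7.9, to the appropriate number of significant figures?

6.3

(7.974 × 10⁻¹) × 7.9 = 6.29946
Multiplication/division keeps the fewest significant figures: 7.974 × 10⁻¹ → 4 s.f., 7.9 → 2 s.f.; limit is 2.
Rounded to 2 significant figures: 6.3.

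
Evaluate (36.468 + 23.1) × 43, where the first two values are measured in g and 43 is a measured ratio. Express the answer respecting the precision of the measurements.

36.468 g + 23.1 g = 59.568 g; the sum is limited to 1 decimal place (3 s.f.).
Carrying full precision, 59.568 × 43 = 2561.424 g; 43 has 2 s.f., so the result keeps min(3, 2) = 2 s.f.
Rounded to 2 significant figures: 2.6 × 10³ g.

2.6 × 10³ g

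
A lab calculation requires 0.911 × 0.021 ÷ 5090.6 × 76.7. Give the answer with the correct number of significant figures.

0.911 × 0.021 ÷ 5090.6 × 76.7 = 0.000288246513181…
Multiplication/division keeps the fewest significant figures: 0.911 → 3 s.f., 0.021 → 2 s.f., 5090.6 → 5 s.f., 76.7 → 3 s.f.; limit is 2.
Rounded to 2 significant figures: 2.9 × 10⁻⁴.

2.9 × 10⁻⁴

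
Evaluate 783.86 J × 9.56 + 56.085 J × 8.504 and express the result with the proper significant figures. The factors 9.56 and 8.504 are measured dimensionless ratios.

7.97 × 10³ J

783.86 × 9.56 = 7493.7016 → 7.49 × 10³ J (3 s.f., last digit at the 10^1 place).
56.085 × 8.504 = 476.94684 → 476.9 J (4 s.f., last digit at the 10^-1 place).
Sum: 7970.64844 J; keep the coarser place, 10^1.
Result: 7.97 × 10³ J.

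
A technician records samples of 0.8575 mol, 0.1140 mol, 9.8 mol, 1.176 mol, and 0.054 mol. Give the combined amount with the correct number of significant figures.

0.8575 mol + 0.1140 mol + 9.8 mol + 1.176 mol + 0.054 mol = 12.0015 mol.
Addition/subtraction keeps the fewest decimal places: 0.8575 → 4 decimal places, 0.1140 → 4 decimal places, 9.8 → 1 decimal place, 1.176 → 3 decimal places, 0.054 → 3 decimal places; limit is 1.
Rounded to 1 decimal place: 12.0 mol.

12.0 mol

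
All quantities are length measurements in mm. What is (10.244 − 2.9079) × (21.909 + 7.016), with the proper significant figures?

10.244 − 2.9079 = 7.3361, limited to 3 d.p. → 4 s.f.; 21.909 + 7.016 = 28.925, limited to 3 d.p. → 5 s.f.
Carrying full precision, 7.3361 × 28.925 = 212.1966925; keep min(4, 5) = 4 s.f.
Rounded to 4 significant figures: 212.2 mm².

212.2 mm²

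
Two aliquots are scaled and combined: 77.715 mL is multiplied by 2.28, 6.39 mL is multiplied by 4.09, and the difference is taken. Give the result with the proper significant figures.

1.51 × 10^2 mL

77.715 × 2.28 = 177.1902 → 177 mL (3 s.f., last digit at the 10^0 place).
6.39 × 4.09 = 26.1351 → 26.1 mL (3 s.f., last digit at the 10^-1 place).
Difference: 151.0551 mL; keep the coarser place, 10^0.
Result: 1.51 × 10^2 mL.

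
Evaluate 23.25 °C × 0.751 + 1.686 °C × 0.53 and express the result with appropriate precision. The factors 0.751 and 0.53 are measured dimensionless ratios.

18.4 °C

23.25 × 0.751 = 17.46075 → 17.5 °C (3 s.f., last digit at the 10^-1 place).
1.686 × 0.53 = 0.89358 → 0.89 °C (2 s.f., last digit at the 10^-2 place).
Sum: 18.35433 °C; keep the coarser place, 10^-1.
Result: 18.4 °C.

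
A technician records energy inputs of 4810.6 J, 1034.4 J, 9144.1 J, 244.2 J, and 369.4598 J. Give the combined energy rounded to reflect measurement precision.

4810.6 J + 1034.4 J + 9144.1 J + 244.2 J + 369.4598 J = 15602.7598 J.
Addition/subtraction keeps the fewest decimal places: 4810.6 → 1 decimal place, 1034.4 → 1 decimal place, 9144.1 → 1 decimal place, 244.2 → 1 decimal place, 369.4598 → 4 decimal places; limit is 1.
Rounded to 1 decimal place: 15602.8 J.

15602.8 J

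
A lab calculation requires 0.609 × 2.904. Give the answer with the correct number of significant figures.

0.609 × 2.904 = 1.768536
Multiplication/division keeps the fewest significant figures: 0.609 → 3 s.f., 2.904 → 4 s.f.; limit is 3.
Rounded to 3 significant figures: 1.77.

1.77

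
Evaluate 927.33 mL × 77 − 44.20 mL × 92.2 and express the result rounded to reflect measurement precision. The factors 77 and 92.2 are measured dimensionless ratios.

927.33 × 77 = 71404.41 → 7.1 × 10⁴ mL (2 s.f., last digit at the 10^3 place).
44.20 × 92.2 = 4075.24 → 4.08 × 10³ mL (3 s.f., last digit at the 10^1 place).
Difference: 67329.17 mL; keep the coarser place, 10^3.
Result: 6.7 × 10⁴ mL.

6.7 × 10⁴ mL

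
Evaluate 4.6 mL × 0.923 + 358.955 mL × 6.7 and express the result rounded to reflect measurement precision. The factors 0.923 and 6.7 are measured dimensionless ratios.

4.6 × 0.923 = 4.2458 → 4.2 mL (2 s.f., last digit at the 10^-1 place).
358.955 × 6.7 = 2404.9985 → 2.4 × 10³ mL (2 s.f., last digit at the 10^2 place).
Sum: 2409.2443 mL; keep the coarser place, 10^2.
Result: 2.4 × 10³ mL.

2.4 × 10³ mL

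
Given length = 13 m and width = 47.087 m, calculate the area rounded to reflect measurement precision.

area = 13 m × 47.087 m = 612.131 m².
13 has 2 significant figures; 47.087 has 5.
Division/multiplication keeps the fewest: 2 significant figures.
Rounded: 6.1 × 10^2 m².

6.1 × 10^2 m²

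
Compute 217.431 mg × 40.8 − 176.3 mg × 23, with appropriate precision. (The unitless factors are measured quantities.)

4.8 × 10^3 mg

217.431 × 40.8 = 8871.1848 → 8.87 × 10^3 mg (3 s.f., last digit at the 10^1 place).
176.3 × 23 = 4054.9 → 4.1 × 10^3 mg (2 s.f., last digit at the 10^2 place).
Difference: 4816.2848 mg; keep the coarser place, 10^2.
Result: 4.8 × 10^3 mg.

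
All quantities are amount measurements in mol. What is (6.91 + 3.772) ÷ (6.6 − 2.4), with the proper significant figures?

2.5

6.91 + 3.772 = 10.682, limited to 2 d.p. → 4 s.f.; 6.6 − 2.4 = 4.2, limited to 1 d.p. → 2 s.f.
Carrying full precision, 10.682 ÷ 4.2 = 2.54333333333…; keep min(4, 2) = 2 s.f.
Rounded to 2 significant figures: 2.5.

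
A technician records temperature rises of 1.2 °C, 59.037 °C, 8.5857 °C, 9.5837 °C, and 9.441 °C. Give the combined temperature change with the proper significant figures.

87.8 °C

1.2 °C + 59.037 °C + 8.5857 °C + 9.5837 °C + 9.441 °C = 87.8474 °C.
Addition/subtraction keeps the fewest decimal places: 1.2 → 1 decimal place, 59.037 → 3 decimal places, 8.5857 → 4 decimal places, 9.5837 → 4 decimal places, 9.441 → 3 decimal places; limit is 1.
Rounded to 1 decimal place: 87.8 °C.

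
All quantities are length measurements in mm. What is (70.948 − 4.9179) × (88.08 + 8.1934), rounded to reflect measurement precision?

6357 mm²

70.948 − 4.9179 = 66.0301, limited to 3 d.p. → 5 s.f.; 88.08 + 8.1934 = 96.2734, limited to 2 d.p. → 4 s.f.
Carrying full precision, 66.0301 × 96.2734 = 6356.94222934; keep min(5, 4) = 4 s.f.
Rounded to 4 significant figures: 6357 mm².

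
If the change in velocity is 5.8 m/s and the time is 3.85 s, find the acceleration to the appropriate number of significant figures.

acceleration = 5.8 m/s ÷ 3.85 s = 1.50649350649… m/s².
5.8 has 2 significant figures; 3.85 has 3.
Division/multiplication keeps the fewest: 2 significant figures.
Rounded: 1.5 m/s².

1.5 m/s²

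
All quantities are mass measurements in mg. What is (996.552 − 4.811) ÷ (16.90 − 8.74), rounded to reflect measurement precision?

996.552 − 4.811 = 991.741, limited to 3 d.p. → 6 s.f.; 16.90 − 8.74 = 8.16, limited to 2 d.p. → 3 s.f.
Carrying full precision, 991.741 ÷ 8.16 = 121.536887255…; keep min(6, 3) = 3 s.f.
Rounded to 3 significant figures: 122.

122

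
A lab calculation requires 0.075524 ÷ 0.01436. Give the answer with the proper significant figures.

0.075524 ÷ 0.01436 = 5.25933147632…
Multiplication/division keeps the fewest significant figures: 0.075524 → 5 s.f., 0.01436 → 4 s.f.; limit is 4.
Rounded to 4 significant figures: 5.259.

5.259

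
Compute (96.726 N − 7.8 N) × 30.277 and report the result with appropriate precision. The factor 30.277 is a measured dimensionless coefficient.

2.69 × 10³ N

96.726 N − 7.8 N = 88.926 N; the difference is limited to 1 decimal place (3 s.f.).
Carrying full precision, 88.926 × 30.277 = 2692.412502 N; 30.277 has 5 s.f., so the result keeps min(3, 5) = 3 s.f.
Rounded to 3 significant figures: 2.69 × 10³ N.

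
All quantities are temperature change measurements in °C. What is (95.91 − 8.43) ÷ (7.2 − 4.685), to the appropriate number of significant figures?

35

95.91 − 8.43 = 87.48, limited to 2 d.p. → 4 s.f.; 7.2 − 4.685 = 2.515, limited to 1 d.p. → 2 s.f.
Carrying full precision, 87.48 ÷ 2.515 = 34.7833001988…; keep min(4, 2) = 2 s.f.
Rounded to 2 significant figures: 35.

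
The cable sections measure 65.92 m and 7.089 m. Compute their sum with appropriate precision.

73.01 m

65.92 m + 7.089 m = 73.009 m.
Addition/subtraction keeps the fewest decimal places: 65.92 → 2 decimal places, 7.089 → 3 decimal places; limit is 2.
Rounded to 2 decimal places: 73.01 m.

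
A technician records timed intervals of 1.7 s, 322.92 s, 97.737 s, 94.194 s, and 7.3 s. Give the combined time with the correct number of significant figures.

1.7 s + 322.92 s + 97.737 s + 94.194 s + 7.3 s = 523.851 s.
Addition/subtraction keeps the fewest decimal places: 1.7 → 1 decimal place, 322.92 → 2 decimal places, 97.737 → 3 decimal places, 94.194 → 3 decimal places, 7.3 → 1 decimal place; limit is 1.
Rounded to 1 decimal place: 5.239 × 10² s.

5.239 × 10² s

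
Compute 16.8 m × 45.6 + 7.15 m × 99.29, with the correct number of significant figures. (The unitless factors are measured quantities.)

16.8 × 45.6 = 766.08 → 766 m (3 s.f., last digit at the 10^0 place).
7.15 × 99.29 = 709.9235 → 710. m (3 s.f., last digit at the 10^0 place).
Sum: 1476.0035 m; keep the coarser place, 10^0.
Result: 1476 m.

1476 m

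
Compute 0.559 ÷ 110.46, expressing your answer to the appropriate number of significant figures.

0.559 ÷ 110.46 = 0.00506065544088…
Multiplication/division keeps the fewest significant figures: 0.559 → 3 s.f., 110.46 → 5 s.f.; limit is 3.
Rounded to 3 significant figures: 0.00506.

0.00506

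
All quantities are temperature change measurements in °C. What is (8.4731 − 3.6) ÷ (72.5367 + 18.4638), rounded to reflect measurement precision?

8.4731 − 3.6 = 4.8731, limited to 1 d.p. → 2 s.f.; 72.5367 + 18.4638 = 91.0005, limited to 4 d.p. → 6 s.f.
Carrying full precision, 4.8731 ÷ 91.0005 = 0.0535502552184…; keep min(2, 6) = 2 s.f.
Rounded to 2 significant figures: 0.054.

0.054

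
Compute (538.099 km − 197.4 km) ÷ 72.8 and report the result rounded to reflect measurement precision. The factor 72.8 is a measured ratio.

4.68 km

538.099 km − 197.4 km = 340.699 km; the difference is limited to 1 decimal place (4 s.f.).
Carrying full precision, 340.699 ÷ 72.8 = 4.67993131868… km; 72.8 has 3 s.f., so the result keeps min(4, 3) = 3 s.f.
Rounded to 3 significant figures: 4.68 km.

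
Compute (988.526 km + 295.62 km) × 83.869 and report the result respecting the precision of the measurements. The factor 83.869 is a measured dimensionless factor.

1.0770 × 10^5 km

988.526 km + 295.62 km = 1284.146 km; the sum is limited to 2 decimal places (6 s.f.).
Carrying full precision, 1284.146 × 83.869 = 107700.040874 km; 83.869 has 5 s.f., so the result keeps min(6, 5) = 5 s.f.
Rounded to 5 significant figures: 1.0770 × 10^5 km.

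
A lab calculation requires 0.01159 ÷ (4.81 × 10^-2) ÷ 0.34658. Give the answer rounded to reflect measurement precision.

0.01159 ÷ (4.81 × 10^-2) ÷ 0.34658 = 0.695240178188…
Multiplication/division keeps the fewest significant figures: 0.01159 → 4 s.f., 4.81 × 10^-2 → 3 s.f., 0.34658 → 5 s.f.; limit is 3.
Rounded to 3 significant figures: 0.695.

0.695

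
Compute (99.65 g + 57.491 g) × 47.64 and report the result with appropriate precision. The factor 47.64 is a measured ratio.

7486 g

99.65 g + 57.491 g = 157.141 g; the sum is limited to 2 decimal places (5 s.f.).
Carrying full precision, 157.141 × 47.64 = 7486.19724 g; 47.64 has 4 s.f., so the result keeps min(5, 4) = 4 s.f.
Rounded to 4 significant figures: 7486 g.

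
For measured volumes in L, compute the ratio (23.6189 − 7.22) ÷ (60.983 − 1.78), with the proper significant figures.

0.2770

23.6189 − 7.22 = 16.3989, limited to 2 d.p. → 4 s.f.; 60.983 − 1.78 = 59.203, limited to 2 d.p. → 4 s.f.
Carrying full precision, 16.3989 ÷ 59.203 = 0.276994409067…; keep min(4, 4) = 4 s.f.
Rounded to 4 significant figures: 0.2770.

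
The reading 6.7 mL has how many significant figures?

2

6.7: every digit is nonzero and significant.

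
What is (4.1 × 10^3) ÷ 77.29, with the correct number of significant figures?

53

(4.1 × 10^3) ÷ 77.29 = 53.0469659723…
Multiplication/division keeps the fewest significant figures: 4.1 × 10^3 → 2 s.f., 77.29 → 4 s.f.; limit is 2.
Rounded to 2 significant figures: 53.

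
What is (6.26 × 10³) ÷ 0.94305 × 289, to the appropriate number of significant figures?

1.92 × 10⁶

(6.26 × 10³) ÷ 0.94305 × 289 = 1918392.45003…
Multiplication/division keeps the fewest significant figures: 6.26 × 10³ → 3 s.f., 0.94305 → 5 s.f., 289 → 3 s.f.; limit is 3.
Rounded to 3 significant figures: 1.92 × 10⁶.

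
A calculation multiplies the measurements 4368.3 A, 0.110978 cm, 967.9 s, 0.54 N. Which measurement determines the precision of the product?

4368.3 A → 5 s.f.; 0.110978 cm → 6 s.f.; 967.9 s → 4 s.f.; 0.54 N → 2 s.f.
The fewest is 2 significant figures, from 0.54 N.

0.54 N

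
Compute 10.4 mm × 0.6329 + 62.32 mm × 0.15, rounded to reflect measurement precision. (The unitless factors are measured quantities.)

15.9 mm

10.4 × 0.6329 = 6.58216 → 6.58 mm (3 s.f., last digit at the 10^-2 place).
62.32 × 0.15 = 9.348 → 9.3 mm (2 s.f., last digit at the 10^-1 place).
Sum: 15.93016 mm; keep the coarser place, 10^-1.
Result: 15.9 mm.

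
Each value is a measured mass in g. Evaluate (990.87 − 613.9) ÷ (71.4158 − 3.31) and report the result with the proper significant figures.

5.535

990.87 − 613.9 = 376.97, limited to 1 d.p. → 4 s.f.; 71.4158 − 3.31 = 68.1058, limited to 2 d.p. → 4 s.f.
Carrying full precision, 376.97 ÷ 68.1058 = 5.53506456131…; keep min(4, 4) = 4 s.f.
Rounded to 4 significant figures: 5.535.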